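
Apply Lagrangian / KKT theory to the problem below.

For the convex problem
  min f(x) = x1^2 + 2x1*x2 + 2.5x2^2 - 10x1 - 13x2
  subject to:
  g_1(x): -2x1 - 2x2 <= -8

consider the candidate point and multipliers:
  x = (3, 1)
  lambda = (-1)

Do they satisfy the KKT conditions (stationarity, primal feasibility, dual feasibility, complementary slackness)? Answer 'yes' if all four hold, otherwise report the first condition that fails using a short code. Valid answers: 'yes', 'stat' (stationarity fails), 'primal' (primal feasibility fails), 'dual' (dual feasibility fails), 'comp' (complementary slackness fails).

Gradient of f: grad f(x) = Q x + c = (-2, -2)
Constraint values g_i(x) = a_i^T x - b_i:
  g_1((3, 1)) = 0
Stationarity residual: grad f(x) + sum_i lambda_i a_i = (0, 0)
  -> stationarity OK
Primal feasibility (all g_i <= 0): OK
Dual feasibility (all lambda_i >= 0): FAILS
Complementary slackness (lambda_i * g_i(x) = 0 for all i): OK

Verdict: the first failing condition is dual_feasibility -> dual.

dual


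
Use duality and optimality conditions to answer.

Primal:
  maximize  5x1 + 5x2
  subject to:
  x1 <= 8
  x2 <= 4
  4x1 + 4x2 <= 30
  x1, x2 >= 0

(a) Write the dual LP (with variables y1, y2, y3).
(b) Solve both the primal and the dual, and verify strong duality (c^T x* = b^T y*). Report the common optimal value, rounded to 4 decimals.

The standard primal-dual pair for 'max c^T x s.t. A x <= b, x >= 0' is:
  Dual:  min b^T y  s.t.  A^T y >= c,  y >= 0.

So the dual LP is:
  minimize  8y1 + 4y2 + 30y3
  subject to:
    y1 + 4y3 >= 5
    y2 + 4y3 >= 5
    y1, y2, y3 >= 0

Solving the primal: x* = (7.5, 0).
  primal value c^T x* = 37.5.
Solving the dual: y* = (0, 0, 1.25).
  dual value b^T y* = 37.5.
Strong duality: c^T x* = b^T y*. Confirmed.

37.5


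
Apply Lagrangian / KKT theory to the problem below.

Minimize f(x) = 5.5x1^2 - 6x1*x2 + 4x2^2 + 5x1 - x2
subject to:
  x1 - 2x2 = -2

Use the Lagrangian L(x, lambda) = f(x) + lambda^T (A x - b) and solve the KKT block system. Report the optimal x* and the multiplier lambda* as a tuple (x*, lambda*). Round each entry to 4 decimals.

Form the Lagrangian:
  L(x, lambda) = (1/2) x^T Q x + c^T x + lambda^T (A x - b)
Stationarity (grad_x L = 0): Q x + c + A^T lambda = 0.
Primal feasibility: A x = b.

This gives the KKT block system:
  [ Q   A^T ] [ x     ]   [-c ]
  [ A    0  ] [ lambda ] = [ b ]

Solving the linear system:
  x*      = (-0.3571, 0.8214)
  lambda* = (3.8571)
  f(x*)   = 2.5536

x* = (-0.3571, 0.8214), lambda* = (3.8571)


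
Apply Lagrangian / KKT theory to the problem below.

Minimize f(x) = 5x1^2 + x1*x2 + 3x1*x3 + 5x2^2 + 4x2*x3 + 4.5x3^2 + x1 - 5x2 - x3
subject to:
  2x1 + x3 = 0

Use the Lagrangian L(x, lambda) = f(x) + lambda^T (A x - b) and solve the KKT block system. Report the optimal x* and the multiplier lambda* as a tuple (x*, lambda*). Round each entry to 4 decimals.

Form the Lagrangian:
  L(x, lambda) = (1/2) x^T Q x + c^T x + lambda^T (A x - b)
Stationarity (grad_x L = 0): Q x + c + A^T lambda = 0.
Primal feasibility: A x = b.

This gives the KKT block system:
  [ Q   A^T ] [ x     ]   [-c ]
  [ A    0  ] [ lambda ] = [ b ]

Solving the linear system:
  x*      = (0.0172, 0.512, -0.0344)
  lambda* = (-0.7904)
  f(x*)   = -1.2543

x* = (0.0172, 0.512, -0.0344), lambda* = (-0.7904)


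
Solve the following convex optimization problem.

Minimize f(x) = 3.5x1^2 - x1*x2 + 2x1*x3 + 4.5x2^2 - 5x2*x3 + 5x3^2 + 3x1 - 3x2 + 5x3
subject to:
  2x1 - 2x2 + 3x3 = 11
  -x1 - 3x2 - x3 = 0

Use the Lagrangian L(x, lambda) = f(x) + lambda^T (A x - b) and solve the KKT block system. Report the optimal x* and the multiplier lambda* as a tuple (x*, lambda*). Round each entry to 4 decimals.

Form the Lagrangian:
  L(x, lambda) = (1/2) x^T Q x + c^T x + lambda^T (A x - b)
Stationarity (grad_x L = 0): Q x + c + A^T lambda = 0.
Primal feasibility: A x = b.

This gives the KKT block system:
  [ Q   A^T ] [ x     ]   [-c ]
  [ A    0  ] [ lambda ] = [ b ]

Solving the linear system:
  x*      = (1.8536, -1.1685, 1.6519)
  lambda* = (-10.6215, -0.7956)
  f(x*)   = 67.0815

x* = (1.8536, -1.1685, 1.6519), lambda* = (-10.6215, -0.7956)


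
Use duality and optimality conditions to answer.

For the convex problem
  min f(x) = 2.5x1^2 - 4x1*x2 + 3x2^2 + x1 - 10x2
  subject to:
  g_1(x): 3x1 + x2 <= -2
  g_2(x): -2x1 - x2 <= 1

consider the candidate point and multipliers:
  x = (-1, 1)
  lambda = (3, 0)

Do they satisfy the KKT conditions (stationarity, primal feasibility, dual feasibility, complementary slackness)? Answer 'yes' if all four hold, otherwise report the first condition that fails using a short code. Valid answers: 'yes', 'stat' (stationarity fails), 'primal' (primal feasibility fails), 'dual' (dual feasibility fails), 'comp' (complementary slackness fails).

Gradient of f: grad f(x) = Q x + c = (-8, 0)
Constraint values g_i(x) = a_i^T x - b_i:
  g_1((-1, 1)) = 0
  g_2((-1, 1)) = 0
Stationarity residual: grad f(x) + sum_i lambda_i a_i = (1, 3)
  -> stationarity FAILS
Primal feasibility (all g_i <= 0): OK
Dual feasibility (all lambda_i >= 0): OK
Complementary slackness (lambda_i * g_i(x) = 0 for all i): OK

Verdict: the first failing condition is stationarity -> stat.

stat


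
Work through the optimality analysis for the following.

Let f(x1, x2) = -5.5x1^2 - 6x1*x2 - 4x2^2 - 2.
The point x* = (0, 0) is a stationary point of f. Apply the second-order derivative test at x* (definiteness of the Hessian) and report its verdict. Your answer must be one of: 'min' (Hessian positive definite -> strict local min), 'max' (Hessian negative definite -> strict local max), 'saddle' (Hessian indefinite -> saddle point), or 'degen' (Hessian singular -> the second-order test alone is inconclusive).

Compute the Hessian H = grad^2 f:
  H = [[-11, -6], [-6, -8]]
Verify stationarity: grad f(x*) = H x* + g = (0, 0).
Eigenvalues of H: -15.6847, -3.3153.
Both eigenvalues < 0, so H is negative definite -> x* is a strict local max.

max


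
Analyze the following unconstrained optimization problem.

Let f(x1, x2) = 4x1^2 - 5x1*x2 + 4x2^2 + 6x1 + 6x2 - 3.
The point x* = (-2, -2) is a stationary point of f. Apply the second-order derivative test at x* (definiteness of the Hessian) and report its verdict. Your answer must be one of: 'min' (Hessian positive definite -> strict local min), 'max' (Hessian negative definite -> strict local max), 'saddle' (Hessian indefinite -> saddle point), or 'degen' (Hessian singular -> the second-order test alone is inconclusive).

Compute the Hessian H = grad^2 f:
  H = [[8, -5], [-5, 8]]
Verify stationarity: grad f(x*) = H x* + g = (0, 0).
Eigenvalues of H: 3, 13.
Both eigenvalues > 0, so H is positive definite -> x* is a strict local min.

min


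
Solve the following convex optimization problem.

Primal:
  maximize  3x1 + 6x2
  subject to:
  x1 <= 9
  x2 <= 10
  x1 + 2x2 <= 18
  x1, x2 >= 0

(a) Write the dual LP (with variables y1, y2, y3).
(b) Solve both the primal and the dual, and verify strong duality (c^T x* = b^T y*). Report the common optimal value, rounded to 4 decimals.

The standard primal-dual pair for 'max c^T x s.t. A x <= b, x >= 0' is:
  Dual:  min b^T y  s.t.  A^T y >= c,  y >= 0.

So the dual LP is:
  minimize  9y1 + 10y2 + 18y3
  subject to:
    y1 + y3 >= 3
    y2 + 2y3 >= 6
    y1, y2, y3 >= 0

Solving the primal: x* = (0, 9).
  primal value c^T x* = 54.
Solving the dual: y* = (0, 0, 3).
  dual value b^T y* = 54.
Strong duality: c^T x* = b^T y*. Confirmed.

54


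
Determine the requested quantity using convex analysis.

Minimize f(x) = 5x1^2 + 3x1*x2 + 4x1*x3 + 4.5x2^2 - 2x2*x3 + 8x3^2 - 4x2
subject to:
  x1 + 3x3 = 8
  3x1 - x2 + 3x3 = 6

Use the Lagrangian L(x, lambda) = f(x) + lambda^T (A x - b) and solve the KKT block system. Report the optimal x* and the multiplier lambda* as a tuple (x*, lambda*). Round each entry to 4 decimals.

Form the Lagrangian:
  L(x, lambda) = (1/2) x^T Q x + c^T x + lambda^T (A x - b)
Stationarity (grad_x L = 0): Q x + c + A^T lambda = 0.
Primal feasibility: A x = b.

This gives the KKT block system:
  [ Q   A^T ] [ x     ]   [-c ]
  [ A    0  ] [ lambda ] = [ b ]

Solving the linear system:
  x*      = (-0.3532, 1.2937, 2.7844)
  lambda* = (-14.5316, 1.0149)
  f(x*)   = 52.4944

x* = (-0.3532, 1.2937, 2.7844), lambda* = (-14.5316, 1.0149)


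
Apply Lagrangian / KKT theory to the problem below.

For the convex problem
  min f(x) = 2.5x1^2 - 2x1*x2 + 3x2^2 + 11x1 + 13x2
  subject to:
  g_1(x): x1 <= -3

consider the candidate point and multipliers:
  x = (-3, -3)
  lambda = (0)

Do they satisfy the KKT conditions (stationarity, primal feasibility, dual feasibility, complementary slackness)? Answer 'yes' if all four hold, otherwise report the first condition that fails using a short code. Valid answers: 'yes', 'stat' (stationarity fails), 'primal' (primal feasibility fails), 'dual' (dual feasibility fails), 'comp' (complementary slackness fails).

Gradient of f: grad f(x) = Q x + c = (2, 1)
Constraint values g_i(x) = a_i^T x - b_i:
  g_1((-3, -3)) = 0
Stationarity residual: grad f(x) + sum_i lambda_i a_i = (2, 1)
  -> stationarity FAILS
Primal feasibility (all g_i <= 0): OK
Dual feasibility (all lambda_i >= 0): OK
Complementary slackness (lambda_i * g_i(x) = 0 for all i): OK

Verdict: the first failing condition is stationarity -> stat.

stat


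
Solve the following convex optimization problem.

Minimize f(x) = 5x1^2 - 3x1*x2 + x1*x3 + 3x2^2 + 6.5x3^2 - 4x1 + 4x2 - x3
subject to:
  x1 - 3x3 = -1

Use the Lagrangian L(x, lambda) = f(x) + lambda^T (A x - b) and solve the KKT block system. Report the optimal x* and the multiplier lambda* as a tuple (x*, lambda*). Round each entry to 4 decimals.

Form the Lagrangian:
  L(x, lambda) = (1/2) x^T Q x + c^T x + lambda^T (A x - b)
Stationarity (grad_x L = 0): Q x + c + A^T lambda = 0.
Primal feasibility: A x = b.

This gives the KKT block system:
  [ Q   A^T ] [ x     ]   [-c ]
  [ A    0  ] [ lambda ] = [ b ]

Solving the linear system:
  x*      = (0.0524, -0.6405, 0.3508)
  lambda* = (1.2042)
  f(x*)   = -0.959

x* = (0.0524, -0.6405, 0.3508), lambda* = (1.2042)


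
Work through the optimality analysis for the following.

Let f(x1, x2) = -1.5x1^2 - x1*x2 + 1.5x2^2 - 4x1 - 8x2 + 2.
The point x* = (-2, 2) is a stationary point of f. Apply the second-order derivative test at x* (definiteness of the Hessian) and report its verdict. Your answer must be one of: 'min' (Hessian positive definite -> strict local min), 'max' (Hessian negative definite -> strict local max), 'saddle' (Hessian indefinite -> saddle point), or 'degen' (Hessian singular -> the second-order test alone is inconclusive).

Compute the Hessian H = grad^2 f:
  H = [[-3, -1], [-1, 3]]
Verify stationarity: grad f(x*) = H x* + g = (0, 0).
Eigenvalues of H: -3.1623, 3.1623.
Eigenvalues have mixed signs, so H is indefinite -> x* is a saddle point.

saddle


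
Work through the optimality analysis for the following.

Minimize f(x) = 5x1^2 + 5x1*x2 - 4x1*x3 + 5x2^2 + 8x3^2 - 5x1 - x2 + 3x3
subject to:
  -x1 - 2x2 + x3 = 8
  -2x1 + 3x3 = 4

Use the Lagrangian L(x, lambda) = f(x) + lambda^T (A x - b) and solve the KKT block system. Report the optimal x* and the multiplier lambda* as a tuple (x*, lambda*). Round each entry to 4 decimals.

Form the Lagrangian:
  L(x, lambda) = (1/2) x^T Q x + c^T x + lambda^T (A x - b)
Stationarity (grad_x L = 0): Q x + c + A^T lambda = 0.
Primal feasibility: A x = b.

This gives the KKT block system:
  [ Q   A^T ] [ x     ]   [-c ]
  [ A    0  ] [ lambda ] = [ b ]

Solving the linear system:
  x*      = (0.4866, -3.4144, 1.6578)
  lambda* = (-16.3556, -3.7406)
  f(x*)   = 75.881

x* = (0.4866, -3.4144, 1.6578), lambda* = (-16.3556, -3.7406)


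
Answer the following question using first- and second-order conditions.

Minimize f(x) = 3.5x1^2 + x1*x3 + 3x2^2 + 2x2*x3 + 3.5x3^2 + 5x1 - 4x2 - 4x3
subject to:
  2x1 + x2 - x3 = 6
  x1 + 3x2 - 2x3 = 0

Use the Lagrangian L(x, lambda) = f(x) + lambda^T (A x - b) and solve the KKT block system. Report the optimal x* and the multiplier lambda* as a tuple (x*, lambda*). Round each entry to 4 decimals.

Form the Lagrangian:
  L(x, lambda) = (1/2) x^T Q x + c^T x + lambda^T (A x - b)
Stationarity (grad_x L = 0): Q x + c + A^T lambda = 0.
Primal feasibility: A x = b.

This gives the KKT block system:
  [ Q   A^T ] [ x     ]   [-c ]
  [ A    0  ] [ lambda ] = [ b ]

Solving the linear system:
  x*      = (3.6569, -1.0294, 0.2843)
  lambda* = (-20.451, 10.0196)
  f(x*)   = 71.9853

x* = (3.6569, -1.0294, 0.2843), lambda* = (-20.451, 10.0196)


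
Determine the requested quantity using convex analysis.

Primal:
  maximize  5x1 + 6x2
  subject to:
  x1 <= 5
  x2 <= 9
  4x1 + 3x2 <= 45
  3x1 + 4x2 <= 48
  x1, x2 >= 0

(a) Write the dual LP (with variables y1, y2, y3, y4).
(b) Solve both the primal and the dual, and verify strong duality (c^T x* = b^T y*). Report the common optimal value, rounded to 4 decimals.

The standard primal-dual pair for 'max c^T x s.t. A x <= b, x >= 0' is:
  Dual:  min b^T y  s.t.  A^T y >= c,  y >= 0.

So the dual LP is:
  minimize  5y1 + 9y2 + 45y3 + 48y4
  subject to:
    y1 + 4y3 + 3y4 >= 5
    y2 + 3y3 + 4y4 >= 6
    y1, y2, y3, y4 >= 0

Solving the primal: x* = (5, 8.25).
  primal value c^T x* = 74.5.
Solving the dual: y* = (0.5, 0, 0, 1.5).
  dual value b^T y* = 74.5.
Strong duality: c^T x* = b^T y*. Confirmed.

74.5


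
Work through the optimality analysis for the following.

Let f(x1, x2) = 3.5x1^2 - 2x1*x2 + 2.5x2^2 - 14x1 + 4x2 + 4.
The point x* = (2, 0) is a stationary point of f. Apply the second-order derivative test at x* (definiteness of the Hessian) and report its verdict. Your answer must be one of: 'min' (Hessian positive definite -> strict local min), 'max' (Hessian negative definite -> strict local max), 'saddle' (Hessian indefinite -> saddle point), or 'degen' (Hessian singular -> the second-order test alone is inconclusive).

Compute the Hessian H = grad^2 f:
  H = [[7, -2], [-2, 5]]
Verify stationarity: grad f(x*) = H x* + g = (0, 0).
Eigenvalues of H: 3.7639, 8.2361.
Both eigenvalues > 0, so H is positive definite -> x* is a strict local min.

min


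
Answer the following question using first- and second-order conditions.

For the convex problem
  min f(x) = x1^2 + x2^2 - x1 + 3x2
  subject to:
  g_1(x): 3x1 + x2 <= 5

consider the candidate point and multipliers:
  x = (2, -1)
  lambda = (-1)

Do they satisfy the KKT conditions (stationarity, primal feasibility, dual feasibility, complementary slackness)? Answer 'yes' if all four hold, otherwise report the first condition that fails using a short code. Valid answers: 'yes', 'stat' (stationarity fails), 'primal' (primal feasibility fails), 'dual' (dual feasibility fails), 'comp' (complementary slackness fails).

Gradient of f: grad f(x) = Q x + c = (3, 1)
Constraint values g_i(x) = a_i^T x - b_i:
  g_1((2, -1)) = 0
Stationarity residual: grad f(x) + sum_i lambda_i a_i = (0, 0)
  -> stationarity OK
Primal feasibility (all g_i <= 0): OK
Dual feasibility (all lambda_i >= 0): FAILS
Complementary slackness (lambda_i * g_i(x) = 0 for all i): OK

Verdict: the first failing condition is dual_feasibility -> dual.

dual


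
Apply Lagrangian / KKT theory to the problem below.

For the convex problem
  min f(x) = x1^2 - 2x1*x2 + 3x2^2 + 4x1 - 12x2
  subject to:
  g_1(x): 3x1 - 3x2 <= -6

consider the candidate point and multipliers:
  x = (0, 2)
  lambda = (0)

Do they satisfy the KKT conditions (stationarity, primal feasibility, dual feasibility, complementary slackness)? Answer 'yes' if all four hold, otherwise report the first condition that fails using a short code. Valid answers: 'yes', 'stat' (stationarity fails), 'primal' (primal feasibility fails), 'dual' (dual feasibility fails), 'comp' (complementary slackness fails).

Gradient of f: grad f(x) = Q x + c = (0, 0)
Constraint values g_i(x) = a_i^T x - b_i:
  g_1((0, 2)) = 0
Stationarity residual: grad f(x) + sum_i lambda_i a_i = (0, 0)
  -> stationarity OK
Primal feasibility (all g_i <= 0): OK
Dual feasibility (all lambda_i >= 0): OK
Complementary slackness (lambda_i * g_i(x) = 0 for all i): OK

Verdict: yes, KKT holds.

yes


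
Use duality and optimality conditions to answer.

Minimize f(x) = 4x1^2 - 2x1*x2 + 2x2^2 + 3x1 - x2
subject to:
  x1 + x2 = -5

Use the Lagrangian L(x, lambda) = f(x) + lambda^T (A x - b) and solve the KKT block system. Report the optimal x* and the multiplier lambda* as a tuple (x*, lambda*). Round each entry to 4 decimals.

Form the Lagrangian:
  L(x, lambda) = (1/2) x^T Q x + c^T x + lambda^T (A x - b)
Stationarity (grad_x L = 0): Q x + c + A^T lambda = 0.
Primal feasibility: A x = b.

This gives the KKT block system:
  [ Q   A^T ] [ x     ]   [-c ]
  [ A    0  ] [ lambda ] = [ b ]

Solving the linear system:
  x*      = (-2.125, -2.875)
  lambda* = (8.25)
  f(x*)   = 18.875

x* = (-2.125, -2.875), lambda* = (8.25)


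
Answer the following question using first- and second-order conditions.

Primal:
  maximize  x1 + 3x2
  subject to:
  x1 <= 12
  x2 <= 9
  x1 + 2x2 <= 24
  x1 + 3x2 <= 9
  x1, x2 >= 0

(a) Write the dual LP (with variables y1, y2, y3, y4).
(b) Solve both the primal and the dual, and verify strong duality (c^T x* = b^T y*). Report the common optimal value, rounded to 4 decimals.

The standard primal-dual pair for 'max c^T x s.t. A x <= b, x >= 0' is:
  Dual:  min b^T y  s.t.  A^T y >= c,  y >= 0.

So the dual LP is:
  minimize  12y1 + 9y2 + 24y3 + 9y4
  subject to:
    y1 + y3 + y4 >= 1
    y2 + 2y3 + 3y4 >= 3
    y1, y2, y3, y4 >= 0

Solving the primal: x* = (9, 0).
  primal value c^T x* = 9.
Solving the dual: y* = (0, 0, 0, 1).
  dual value b^T y* = 9.
Strong duality: c^T x* = b^T y*. Confirmed.

9


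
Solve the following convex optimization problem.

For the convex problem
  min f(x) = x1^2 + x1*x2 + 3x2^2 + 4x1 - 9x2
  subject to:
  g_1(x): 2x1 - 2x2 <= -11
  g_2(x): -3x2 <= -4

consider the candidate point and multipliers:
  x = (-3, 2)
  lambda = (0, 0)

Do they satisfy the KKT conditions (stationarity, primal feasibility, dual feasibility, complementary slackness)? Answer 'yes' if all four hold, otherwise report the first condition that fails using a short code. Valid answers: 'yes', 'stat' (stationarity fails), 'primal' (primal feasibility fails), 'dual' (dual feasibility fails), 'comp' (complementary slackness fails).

Gradient of f: grad f(x) = Q x + c = (0, 0)
Constraint values g_i(x) = a_i^T x - b_i:
  g_1((-3, 2)) = 1
  g_2((-3, 2)) = -2
Stationarity residual: grad f(x) + sum_i lambda_i a_i = (0, 0)
  -> stationarity OK
Primal feasibility (all g_i <= 0): FAILS
Dual feasibility (all lambda_i >= 0): OK
Complementary slackness (lambda_i * g_i(x) = 0 for all i): OK

Verdict: the first failing condition is primal_feasibility -> primal.

primal


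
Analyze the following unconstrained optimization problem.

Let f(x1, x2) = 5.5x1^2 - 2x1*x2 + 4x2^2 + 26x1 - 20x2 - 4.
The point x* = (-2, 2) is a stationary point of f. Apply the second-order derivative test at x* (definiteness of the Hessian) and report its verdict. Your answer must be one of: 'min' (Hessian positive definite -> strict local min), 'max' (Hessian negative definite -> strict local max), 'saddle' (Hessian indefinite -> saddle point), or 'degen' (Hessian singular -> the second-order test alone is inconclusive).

Compute the Hessian H = grad^2 f:
  H = [[11, -2], [-2, 8]]
Verify stationarity: grad f(x*) = H x* + g = (0, 0).
Eigenvalues of H: 7, 12.
Both eigenvalues > 0, so H is positive definite -> x* is a strict local min.

min


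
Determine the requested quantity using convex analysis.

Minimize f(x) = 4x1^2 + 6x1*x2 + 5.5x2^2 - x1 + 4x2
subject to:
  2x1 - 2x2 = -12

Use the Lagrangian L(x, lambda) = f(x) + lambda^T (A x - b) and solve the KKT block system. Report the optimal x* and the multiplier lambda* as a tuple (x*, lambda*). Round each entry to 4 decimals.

Form the Lagrangian:
  L(x, lambda) = (1/2) x^T Q x + c^T x + lambda^T (A x - b)
Stationarity (grad_x L = 0): Q x + c + A^T lambda = 0.
Primal feasibility: A x = b.

This gives the KKT block system:
  [ Q   A^T ] [ x     ]   [-c ]
  [ A    0  ] [ lambda ] = [ b ]

Solving the linear system:
  x*      = (-3.3871, 2.6129)
  lambda* = (6.2097)
  f(x*)   = 44.1774

x* = (-3.3871, 2.6129), lambda* = (6.2097)


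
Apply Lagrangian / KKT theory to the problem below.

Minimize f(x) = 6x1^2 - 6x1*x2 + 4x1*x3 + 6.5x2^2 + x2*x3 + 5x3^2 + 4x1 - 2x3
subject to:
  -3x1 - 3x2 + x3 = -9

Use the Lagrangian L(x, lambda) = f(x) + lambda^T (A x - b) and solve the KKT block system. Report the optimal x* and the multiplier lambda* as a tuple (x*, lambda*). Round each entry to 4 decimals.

Form the Lagrangian:
  L(x, lambda) = (1/2) x^T Q x + c^T x + lambda^T (A x - b)
Stationarity (grad_x L = 0): Q x + c + A^T lambda = 0.
Primal feasibility: A x = b.

This gives the KKT block system:
  [ Q   A^T ] [ x     ]   [-c ]
  [ A    0  ] [ lambda ] = [ b ]

Solving the linear system:
  x*      = (1.3621, 1.3776, -0.7811)
  lambda* = (2.985)
  f(x*)   = 16.9377

x* = (1.3621, 1.3776, -0.7811), lambda* = (2.985)


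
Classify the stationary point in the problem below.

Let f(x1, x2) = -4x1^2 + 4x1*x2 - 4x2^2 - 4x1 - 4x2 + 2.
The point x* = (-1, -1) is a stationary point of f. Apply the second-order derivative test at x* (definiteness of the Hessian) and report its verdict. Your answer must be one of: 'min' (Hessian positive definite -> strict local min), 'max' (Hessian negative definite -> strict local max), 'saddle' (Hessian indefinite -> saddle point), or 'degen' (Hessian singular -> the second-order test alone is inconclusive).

Compute the Hessian H = grad^2 f:
  H = [[-8, 4], [4, -8]]
Verify stationarity: grad f(x*) = H x* + g = (0, 0).
Eigenvalues of H: -12, -4.
Both eigenvalues < 0, so H is negative definite -> x* is a strict local max.

max


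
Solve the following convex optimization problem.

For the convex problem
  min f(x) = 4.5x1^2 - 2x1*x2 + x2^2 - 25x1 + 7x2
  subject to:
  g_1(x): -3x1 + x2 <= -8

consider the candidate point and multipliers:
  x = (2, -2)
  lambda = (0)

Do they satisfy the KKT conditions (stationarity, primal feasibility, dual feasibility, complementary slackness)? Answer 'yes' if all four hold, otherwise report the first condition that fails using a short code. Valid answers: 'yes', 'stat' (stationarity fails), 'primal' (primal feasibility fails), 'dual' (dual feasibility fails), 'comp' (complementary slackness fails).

Gradient of f: grad f(x) = Q x + c = (-3, -1)
Constraint values g_i(x) = a_i^T x - b_i:
  g_1((2, -2)) = 0
Stationarity residual: grad f(x) + sum_i lambda_i a_i = (-3, -1)
  -> stationarity FAILS
Primal feasibility (all g_i <= 0): OK
Dual feasibility (all lambda_i >= 0): OK
Complementary slackness (lambda_i * g_i(x) = 0 for all i): OK

Verdict: the first failing condition is stationarity -> stat.

stat


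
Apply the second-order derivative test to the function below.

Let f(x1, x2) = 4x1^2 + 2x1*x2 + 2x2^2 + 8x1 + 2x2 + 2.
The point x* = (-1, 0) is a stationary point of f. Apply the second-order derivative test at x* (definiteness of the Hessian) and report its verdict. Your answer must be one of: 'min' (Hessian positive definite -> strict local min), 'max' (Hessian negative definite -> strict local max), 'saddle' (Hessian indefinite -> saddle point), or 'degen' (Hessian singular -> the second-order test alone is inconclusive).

Compute the Hessian H = grad^2 f:
  H = [[8, 2], [2, 4]]
Verify stationarity: grad f(x*) = H x* + g = (0, 0).
Eigenvalues of H: 3.1716, 8.8284.
Both eigenvalues > 0, so H is positive definite -> x* is a strict local min.

min


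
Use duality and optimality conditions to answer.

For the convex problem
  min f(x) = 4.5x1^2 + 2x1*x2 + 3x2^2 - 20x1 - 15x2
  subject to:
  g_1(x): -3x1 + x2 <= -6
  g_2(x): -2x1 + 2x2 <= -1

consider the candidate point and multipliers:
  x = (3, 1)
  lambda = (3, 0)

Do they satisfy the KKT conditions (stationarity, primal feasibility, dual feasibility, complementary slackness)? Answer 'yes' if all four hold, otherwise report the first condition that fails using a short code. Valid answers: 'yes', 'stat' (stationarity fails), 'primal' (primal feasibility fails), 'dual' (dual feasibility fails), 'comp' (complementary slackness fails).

Gradient of f: grad f(x) = Q x + c = (9, -3)
Constraint values g_i(x) = a_i^T x - b_i:
  g_1((3, 1)) = -2
  g_2((3, 1)) = -3
Stationarity residual: grad f(x) + sum_i lambda_i a_i = (0, 0)
  -> stationarity OK
Primal feasibility (all g_i <= 0): OK
Dual feasibility (all lambda_i >= 0): OK
Complementary slackness (lambda_i * g_i(x) = 0 for all i): FAILS

Verdict: the first failing condition is complementary_slackness -> comp.

comp


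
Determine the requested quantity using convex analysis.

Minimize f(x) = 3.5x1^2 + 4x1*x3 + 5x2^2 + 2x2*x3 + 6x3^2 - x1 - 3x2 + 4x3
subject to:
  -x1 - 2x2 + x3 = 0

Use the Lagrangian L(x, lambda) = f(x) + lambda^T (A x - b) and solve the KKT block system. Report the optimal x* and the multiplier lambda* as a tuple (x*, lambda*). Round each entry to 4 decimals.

Form the Lagrangian:
  L(x, lambda) = (1/2) x^T Q x + c^T x + lambda^T (A x - b)
Stationarity (grad_x L = 0): Q x + c + A^T lambda = 0.
Primal feasibility: A x = b.

This gives the KKT block system:
  [ Q   A^T ] [ x     ]   [-c ]
  [ A    0  ] [ lambda ] = [ b ]

Solving the linear system:
  x*      = (-0.0447, -0.0527, -0.1502)
  lambda* = (-1.9137)
  f(x*)   = -0.1989

x* = (-0.0447, -0.0527, -0.1502), lambda* = (-1.9137)


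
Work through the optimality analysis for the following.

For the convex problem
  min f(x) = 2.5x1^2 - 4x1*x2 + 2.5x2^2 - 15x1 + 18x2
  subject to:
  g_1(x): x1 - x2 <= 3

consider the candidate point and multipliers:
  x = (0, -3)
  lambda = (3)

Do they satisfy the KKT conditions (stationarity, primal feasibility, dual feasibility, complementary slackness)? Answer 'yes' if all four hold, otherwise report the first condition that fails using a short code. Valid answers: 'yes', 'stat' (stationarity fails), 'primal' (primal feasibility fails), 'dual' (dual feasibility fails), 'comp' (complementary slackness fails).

Gradient of f: grad f(x) = Q x + c = (-3, 3)
Constraint values g_i(x) = a_i^T x - b_i:
  g_1((0, -3)) = 0
Stationarity residual: grad f(x) + sum_i lambda_i a_i = (0, 0)
  -> stationarity OK
Primal feasibility (all g_i <= 0): OK
Dual feasibility (all lambda_i >= 0): OK
Complementary slackness (lambda_i * g_i(x) = 0 for all i): OK

Verdict: yes, KKT holds.

yes


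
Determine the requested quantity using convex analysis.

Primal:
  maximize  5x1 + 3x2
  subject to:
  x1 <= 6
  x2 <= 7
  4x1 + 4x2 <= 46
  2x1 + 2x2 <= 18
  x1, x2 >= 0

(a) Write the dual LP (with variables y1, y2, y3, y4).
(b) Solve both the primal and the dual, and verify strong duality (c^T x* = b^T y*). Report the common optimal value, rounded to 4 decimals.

The standard primal-dual pair for 'max c^T x s.t. A x <= b, x >= 0' is:
  Dual:  min b^T y  s.t.  A^T y >= c,  y >= 0.

So the dual LP is:
  minimize  6y1 + 7y2 + 46y3 + 18y4
  subject to:
    y1 + 4y3 + 2y4 >= 5
    y2 + 4y3 + 2y4 >= 3
    y1, y2, y3, y4 >= 0

Solving the primal: x* = (6, 3).
  primal value c^T x* = 39.
Solving the dual: y* = (2, 0, 0, 1.5).
  dual value b^T y* = 39.
Strong duality: c^T x* = b^T y*. Confirmed.

39


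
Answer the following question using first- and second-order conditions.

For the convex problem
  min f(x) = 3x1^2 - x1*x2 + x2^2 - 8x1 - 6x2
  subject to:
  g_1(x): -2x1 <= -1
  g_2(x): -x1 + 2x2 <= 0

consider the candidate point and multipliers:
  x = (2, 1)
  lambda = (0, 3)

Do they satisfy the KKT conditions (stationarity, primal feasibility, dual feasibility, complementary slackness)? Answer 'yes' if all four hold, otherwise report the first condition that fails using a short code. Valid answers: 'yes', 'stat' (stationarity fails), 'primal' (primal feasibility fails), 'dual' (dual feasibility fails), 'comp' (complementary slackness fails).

Gradient of f: grad f(x) = Q x + c = (3, -6)
Constraint values g_i(x) = a_i^T x - b_i:
  g_1((2, 1)) = -3
  g_2((2, 1)) = 0
Stationarity residual: grad f(x) + sum_i lambda_i a_i = (0, 0)
  -> stationarity OK
Primal feasibility (all g_i <= 0): OK
Dual feasibility (all lambda_i >= 0): OK
Complementary slackness (lambda_i * g_i(x) = 0 for all i): OK

Verdict: yes, KKT holds.

yes


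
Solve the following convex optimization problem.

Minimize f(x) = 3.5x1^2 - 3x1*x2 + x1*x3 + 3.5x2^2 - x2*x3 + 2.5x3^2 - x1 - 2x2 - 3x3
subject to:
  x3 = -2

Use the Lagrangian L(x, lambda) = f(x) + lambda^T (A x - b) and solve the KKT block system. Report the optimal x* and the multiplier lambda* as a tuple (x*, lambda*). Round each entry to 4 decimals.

Form the Lagrangian:
  L(x, lambda) = (1/2) x^T Q x + c^T x + lambda^T (A x - b)
Stationarity (grad_x L = 0): Q x + c + A^T lambda = 0.
Primal feasibility: A x = b.

This gives the KKT block system:
  [ Q   A^T ] [ x     ]   [-c ]
  [ A    0  ] [ lambda ] = [ b ]

Solving the linear system:
  x*      = (0.525, 0.225, -2)
  lambda* = (12.7)
  f(x*)   = 15.2125

x* = (0.525, 0.225, -2), lambda* = (12.7)


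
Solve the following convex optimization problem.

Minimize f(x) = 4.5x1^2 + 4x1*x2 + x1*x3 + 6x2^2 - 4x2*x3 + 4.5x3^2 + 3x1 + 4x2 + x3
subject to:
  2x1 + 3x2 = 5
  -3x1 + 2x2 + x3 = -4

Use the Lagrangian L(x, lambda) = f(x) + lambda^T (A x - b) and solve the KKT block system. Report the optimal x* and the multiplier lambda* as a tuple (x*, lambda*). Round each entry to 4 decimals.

Form the Lagrangian:
  L(x, lambda) = (1/2) x^T Q x + c^T x + lambda^T (A x - b)
Stationarity (grad_x L = 0): Q x + c + A^T lambda = 0.
Primal feasibility: A x = b.

This gives the KKT block system:
  [ Q   A^T ] [ x     ]   [-c ]
  [ A    0  ] [ lambda ] = [ b ]

Solving the linear system:
  x*      = (1.6388, 0.5742, -0.232)
  lambda* = (-7.2881, 1.7458)
  f(x*)   = 25.2023

x* = (1.6388, 0.5742, -0.232), lambda* = (-7.2881, 1.7458)


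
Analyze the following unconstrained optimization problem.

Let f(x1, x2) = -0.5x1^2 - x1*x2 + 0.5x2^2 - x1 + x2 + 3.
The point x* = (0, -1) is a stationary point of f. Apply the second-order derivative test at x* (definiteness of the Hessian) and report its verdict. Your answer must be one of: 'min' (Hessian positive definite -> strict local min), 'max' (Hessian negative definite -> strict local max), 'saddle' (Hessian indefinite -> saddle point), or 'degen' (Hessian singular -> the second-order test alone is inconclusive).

Compute the Hessian H = grad^2 f:
  H = [[-1, -1], [-1, 1]]
Verify stationarity: grad f(x*) = H x* + g = (0, 0).
Eigenvalues of H: -1.4142, 1.4142.
Eigenvalues have mixed signs, so H is indefinite -> x* is a saddle point.

saddle


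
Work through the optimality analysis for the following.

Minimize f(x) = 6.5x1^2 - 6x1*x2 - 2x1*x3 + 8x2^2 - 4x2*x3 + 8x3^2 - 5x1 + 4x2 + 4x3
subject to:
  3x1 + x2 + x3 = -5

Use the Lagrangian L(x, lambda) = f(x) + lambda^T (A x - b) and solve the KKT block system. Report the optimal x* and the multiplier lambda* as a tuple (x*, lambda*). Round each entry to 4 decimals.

Form the Lagrangian:
  L(x, lambda) = (1/2) x^T Q x + c^T x + lambda^T (A x - b)
Stationarity (grad_x L = 0): Q x + c + A^T lambda = 0.
Primal feasibility: A x = b.

This gives the KKT block system:
  [ Q   A^T ] [ x     ]   [-c ]
  [ A    0  ] [ lambda ] = [ b ]

Solving the linear system:
  x*      = (-1.0265, -1.0629, -0.8576)
  lambda* = (3.4172)
  f(x*)   = 7.2682

x* = (-1.0265, -1.0629, -0.8576), lambda* = (3.4172)


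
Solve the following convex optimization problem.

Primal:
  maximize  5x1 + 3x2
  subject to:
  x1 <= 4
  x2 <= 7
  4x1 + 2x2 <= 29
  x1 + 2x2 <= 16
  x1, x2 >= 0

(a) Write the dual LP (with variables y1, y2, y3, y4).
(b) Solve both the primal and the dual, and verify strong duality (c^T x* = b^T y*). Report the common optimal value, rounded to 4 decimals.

The standard primal-dual pair for 'max c^T x s.t. A x <= b, x >= 0' is:
  Dual:  min b^T y  s.t.  A^T y >= c,  y >= 0.

So the dual LP is:
  minimize  4y1 + 7y2 + 29y3 + 16y4
  subject to:
    y1 + 4y3 + y4 >= 5
    y2 + 2y3 + 2y4 >= 3
    y1, y2, y3, y4 >= 0

Solving the primal: x* = (4, 6).
  primal value c^T x* = 38.
Solving the dual: y* = (3.5, 0, 0, 1.5).
  dual value b^T y* = 38.
Strong duality: c^T x* = b^T y*. Confirmed.

38


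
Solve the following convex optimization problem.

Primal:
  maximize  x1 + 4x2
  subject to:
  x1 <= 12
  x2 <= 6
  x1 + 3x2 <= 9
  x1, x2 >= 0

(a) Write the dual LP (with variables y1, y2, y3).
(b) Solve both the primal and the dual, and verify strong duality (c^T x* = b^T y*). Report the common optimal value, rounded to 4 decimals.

The standard primal-dual pair for 'max c^T x s.t. A x <= b, x >= 0' is:
  Dual:  min b^T y  s.t.  A^T y >= c,  y >= 0.

So the dual LP is:
  minimize  12y1 + 6y2 + 9y3
  subject to:
    y1 + y3 >= 1
    y2 + 3y3 >= 4
    y1, y2, y3 >= 0

Solving the primal: x* = (0, 3).
  primal value c^T x* = 12.
Solving the dual: y* = (0, 0, 1.3333).
  dual value b^T y* = 12.
Strong duality: c^T x* = b^T y*. Confirmed.

12


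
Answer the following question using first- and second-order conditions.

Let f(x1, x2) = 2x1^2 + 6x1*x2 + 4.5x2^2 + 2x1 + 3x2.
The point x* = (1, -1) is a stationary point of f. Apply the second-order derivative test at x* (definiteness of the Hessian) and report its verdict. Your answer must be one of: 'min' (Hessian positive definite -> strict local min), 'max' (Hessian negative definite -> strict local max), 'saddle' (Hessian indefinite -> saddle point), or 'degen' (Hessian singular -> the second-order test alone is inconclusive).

Compute the Hessian H = grad^2 f:
  H = [[4, 6], [6, 9]]
Verify stationarity: grad f(x*) = H x* + g = (0, 0).
Eigenvalues of H: 0, 13.
H has a zero eigenvalue (singular; positive semidefinite but not definite), so H is neither positive definite, negative definite, nor indefinite. The second-order test alone is inconclusive -> degen.
(Indeed, f is constant along the null direction of H through x*, so x* is not a strict local extremum.)

degen


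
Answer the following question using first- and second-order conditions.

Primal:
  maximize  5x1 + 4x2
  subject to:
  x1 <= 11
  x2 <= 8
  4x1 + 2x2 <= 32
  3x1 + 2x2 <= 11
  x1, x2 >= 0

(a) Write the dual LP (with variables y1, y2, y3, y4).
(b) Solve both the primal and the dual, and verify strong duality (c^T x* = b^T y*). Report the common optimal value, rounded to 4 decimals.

The standard primal-dual pair for 'max c^T x s.t. A x <= b, x >= 0' is:
  Dual:  min b^T y  s.t.  A^T y >= c,  y >= 0.

So the dual LP is:
  minimize  11y1 + 8y2 + 32y3 + 11y4
  subject to:
    y1 + 4y3 + 3y4 >= 5
    y2 + 2y3 + 2y4 >= 4
    y1, y2, y3, y4 >= 0

Solving the primal: x* = (0, 5.5).
  primal value c^T x* = 22.
Solving the dual: y* = (0, 0, 0, 2).
  dual value b^T y* = 22.
Strong duality: c^T x* = b^T y*. Confirmed.

22


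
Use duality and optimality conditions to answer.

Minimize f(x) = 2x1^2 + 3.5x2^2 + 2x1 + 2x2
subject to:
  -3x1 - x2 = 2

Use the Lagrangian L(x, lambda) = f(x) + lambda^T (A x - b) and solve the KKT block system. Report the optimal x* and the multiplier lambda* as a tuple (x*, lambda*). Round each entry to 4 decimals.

Form the Lagrangian:
  L(x, lambda) = (1/2) x^T Q x + c^T x + lambda^T (A x - b)
Stationarity (grad_x L = 0): Q x + c + A^T lambda = 0.
Primal feasibility: A x = b.

This gives the KKT block system:
  [ Q   A^T ] [ x     ]   [-c ]
  [ A    0  ] [ lambda ] = [ b ]

Solving the linear system:
  x*      = (-0.5672, -0.2985)
  lambda* = (-0.0896)
  f(x*)   = -0.7761

x* = (-0.5672, -0.2985), lambda* = (-0.0896)


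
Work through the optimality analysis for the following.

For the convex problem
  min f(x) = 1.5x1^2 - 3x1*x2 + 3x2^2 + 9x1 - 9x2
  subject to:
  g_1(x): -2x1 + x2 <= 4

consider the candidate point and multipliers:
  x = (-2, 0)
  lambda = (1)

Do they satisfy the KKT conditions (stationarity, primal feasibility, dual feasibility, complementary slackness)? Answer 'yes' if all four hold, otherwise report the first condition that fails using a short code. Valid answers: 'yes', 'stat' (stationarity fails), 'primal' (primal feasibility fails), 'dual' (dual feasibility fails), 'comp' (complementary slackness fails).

Gradient of f: grad f(x) = Q x + c = (3, -3)
Constraint values g_i(x) = a_i^T x - b_i:
  g_1((-2, 0)) = 0
Stationarity residual: grad f(x) + sum_i lambda_i a_i = (1, -2)
  -> stationarity FAILS
Primal feasibility (all g_i <= 0): OK
Dual feasibility (all lambda_i >= 0): OK
Complementary slackness (lambda_i * g_i(x) = 0 for all i): OK

Verdict: the first failing condition is stationarity -> stat.

stat


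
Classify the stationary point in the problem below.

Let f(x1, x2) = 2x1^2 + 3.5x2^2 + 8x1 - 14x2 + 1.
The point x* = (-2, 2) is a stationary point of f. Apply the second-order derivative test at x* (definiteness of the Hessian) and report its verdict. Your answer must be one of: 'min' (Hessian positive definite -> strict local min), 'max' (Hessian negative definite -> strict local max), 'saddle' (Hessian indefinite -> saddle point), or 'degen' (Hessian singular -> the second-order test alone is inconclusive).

Compute the Hessian H = grad^2 f:
  H = [[4, 0], [0, 7]]
Verify stationarity: grad f(x*) = H x* + g = (0, 0).
Eigenvalues of H: 4, 7.
Both eigenvalues > 0, so H is positive definite -> x* is a strict local min.

min


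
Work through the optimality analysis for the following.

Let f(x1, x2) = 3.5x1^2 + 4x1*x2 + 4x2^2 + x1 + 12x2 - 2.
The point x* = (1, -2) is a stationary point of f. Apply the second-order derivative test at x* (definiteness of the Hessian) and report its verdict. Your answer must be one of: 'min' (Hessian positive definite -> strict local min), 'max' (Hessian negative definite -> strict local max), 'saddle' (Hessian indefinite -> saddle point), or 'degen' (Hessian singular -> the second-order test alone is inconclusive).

Compute the Hessian H = grad^2 f:
  H = [[7, 4], [4, 8]]
Verify stationarity: grad f(x*) = H x* + g = (0, 0).
Eigenvalues of H: 3.4689, 11.5311.
Both eigenvalues > 0, so H is positive definite -> x* is a strict local min.

min


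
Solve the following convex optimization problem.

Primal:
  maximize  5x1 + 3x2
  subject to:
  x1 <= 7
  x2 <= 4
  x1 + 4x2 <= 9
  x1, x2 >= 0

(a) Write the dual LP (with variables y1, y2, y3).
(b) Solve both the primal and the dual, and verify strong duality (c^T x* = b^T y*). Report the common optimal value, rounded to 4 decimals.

The standard primal-dual pair for 'max c^T x s.t. A x <= b, x >= 0' is:
  Dual:  min b^T y  s.t.  A^T y >= c,  y >= 0.

So the dual LP is:
  minimize  7y1 + 4y2 + 9y3
  subject to:
    y1 + y3 >= 5
    y2 + 4y3 >= 3
    y1, y2, y3 >= 0

Solving the primal: x* = (7, 0.5).
  primal value c^T x* = 36.5.
Solving the dual: y* = (4.25, 0, 0.75).
  dual value b^T y* = 36.5.
Strong duality: c^T x* = b^T y*. Confirmed.

36.5


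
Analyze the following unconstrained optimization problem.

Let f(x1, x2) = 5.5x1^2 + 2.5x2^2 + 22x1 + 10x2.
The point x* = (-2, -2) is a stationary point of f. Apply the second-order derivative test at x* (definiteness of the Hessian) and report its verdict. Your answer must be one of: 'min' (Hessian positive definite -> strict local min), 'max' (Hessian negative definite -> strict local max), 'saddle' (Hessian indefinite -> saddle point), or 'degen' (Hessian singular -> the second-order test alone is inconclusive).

Compute the Hessian H = grad^2 f:
  H = [[11, 0], [0, 5]]
Verify stationarity: grad f(x*) = H x* + g = (0, 0).
Eigenvalues of H: 5, 11.
Both eigenvalues > 0, so H is positive definite -> x* is a strict local min.

min


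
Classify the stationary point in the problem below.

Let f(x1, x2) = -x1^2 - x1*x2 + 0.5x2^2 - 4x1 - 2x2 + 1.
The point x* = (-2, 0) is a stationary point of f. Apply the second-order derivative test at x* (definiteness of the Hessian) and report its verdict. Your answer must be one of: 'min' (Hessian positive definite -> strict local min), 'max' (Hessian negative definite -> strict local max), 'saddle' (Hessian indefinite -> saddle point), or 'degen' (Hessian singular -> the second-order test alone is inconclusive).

Compute the Hessian H = grad^2 f:
  H = [[-2, -1], [-1, 1]]
Verify stationarity: grad f(x*) = H x* + g = (0, 0).
Eigenvalues of H: -2.3028, 1.3028.
Eigenvalues have mixed signs, so H is indefinite -> x* is a saddle point.

saddle
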